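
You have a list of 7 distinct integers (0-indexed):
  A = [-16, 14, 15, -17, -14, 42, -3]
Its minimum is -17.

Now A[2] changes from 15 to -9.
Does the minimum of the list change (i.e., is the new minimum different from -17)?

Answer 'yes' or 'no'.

Answer: no

Derivation:
Old min = -17
Change: A[2] 15 -> -9
Changed element was NOT the min; min changes only if -9 < -17.
New min = -17; changed? no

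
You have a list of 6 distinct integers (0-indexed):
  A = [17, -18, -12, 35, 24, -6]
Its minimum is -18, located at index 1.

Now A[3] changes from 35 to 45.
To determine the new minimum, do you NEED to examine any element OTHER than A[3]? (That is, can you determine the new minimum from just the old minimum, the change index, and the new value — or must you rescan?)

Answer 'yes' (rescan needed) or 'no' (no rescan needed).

Old min = -18 at index 1
Change at index 3: 35 -> 45
Index 3 was NOT the min. New min = min(-18, 45). No rescan of other elements needed.
Needs rescan: no

Answer: no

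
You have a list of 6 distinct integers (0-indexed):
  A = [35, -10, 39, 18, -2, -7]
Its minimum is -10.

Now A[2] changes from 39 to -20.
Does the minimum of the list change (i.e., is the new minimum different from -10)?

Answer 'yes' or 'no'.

Old min = -10
Change: A[2] 39 -> -20
Changed element was NOT the min; min changes only if -20 < -10.
New min = -20; changed? yes

Answer: yes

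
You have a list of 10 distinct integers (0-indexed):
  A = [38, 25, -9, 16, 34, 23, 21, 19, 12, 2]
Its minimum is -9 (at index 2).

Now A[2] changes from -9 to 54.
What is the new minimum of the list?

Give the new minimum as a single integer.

Old min = -9 (at index 2)
Change: A[2] -9 -> 54
Changed element WAS the min. Need to check: is 54 still <= all others?
  Min of remaining elements: 2
  New min = min(54, 2) = 2

Answer: 2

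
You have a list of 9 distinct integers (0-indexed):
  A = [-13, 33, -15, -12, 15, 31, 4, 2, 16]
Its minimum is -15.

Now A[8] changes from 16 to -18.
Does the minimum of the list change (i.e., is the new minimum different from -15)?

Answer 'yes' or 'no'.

Answer: yes

Derivation:
Old min = -15
Change: A[8] 16 -> -18
Changed element was NOT the min; min changes only if -18 < -15.
New min = -18; changed? yes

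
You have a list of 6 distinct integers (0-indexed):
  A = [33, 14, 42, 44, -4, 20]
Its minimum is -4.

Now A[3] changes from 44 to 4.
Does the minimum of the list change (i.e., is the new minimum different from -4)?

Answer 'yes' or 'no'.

Old min = -4
Change: A[3] 44 -> 4
Changed element was NOT the min; min changes only if 4 < -4.
New min = -4; changed? no

Answer: no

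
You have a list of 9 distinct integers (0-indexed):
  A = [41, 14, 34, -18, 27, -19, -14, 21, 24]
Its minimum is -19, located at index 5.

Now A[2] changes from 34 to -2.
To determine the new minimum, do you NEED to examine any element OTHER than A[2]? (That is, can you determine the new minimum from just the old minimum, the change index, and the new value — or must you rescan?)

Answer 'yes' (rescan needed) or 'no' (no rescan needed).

Old min = -19 at index 5
Change at index 2: 34 -> -2
Index 2 was NOT the min. New min = min(-19, -2). No rescan of other elements needed.
Needs rescan: no

Answer: no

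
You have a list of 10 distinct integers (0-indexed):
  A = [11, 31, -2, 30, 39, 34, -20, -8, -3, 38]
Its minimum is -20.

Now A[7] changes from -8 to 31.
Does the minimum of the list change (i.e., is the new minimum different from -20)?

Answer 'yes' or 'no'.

Answer: no

Derivation:
Old min = -20
Change: A[7] -8 -> 31
Changed element was NOT the min; min changes only if 31 < -20.
New min = -20; changed? no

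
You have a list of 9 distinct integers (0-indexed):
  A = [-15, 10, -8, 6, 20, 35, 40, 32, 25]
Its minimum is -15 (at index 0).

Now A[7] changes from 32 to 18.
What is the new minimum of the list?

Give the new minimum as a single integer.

Old min = -15 (at index 0)
Change: A[7] 32 -> 18
Changed element was NOT the old min.
  New min = min(old_min, new_val) = min(-15, 18) = -15

Answer: -15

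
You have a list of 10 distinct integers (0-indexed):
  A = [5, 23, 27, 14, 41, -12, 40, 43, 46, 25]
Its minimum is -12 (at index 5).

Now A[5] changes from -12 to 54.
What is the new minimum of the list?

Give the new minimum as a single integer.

Answer: 5

Derivation:
Old min = -12 (at index 5)
Change: A[5] -12 -> 54
Changed element WAS the min. Need to check: is 54 still <= all others?
  Min of remaining elements: 5
  New min = min(54, 5) = 5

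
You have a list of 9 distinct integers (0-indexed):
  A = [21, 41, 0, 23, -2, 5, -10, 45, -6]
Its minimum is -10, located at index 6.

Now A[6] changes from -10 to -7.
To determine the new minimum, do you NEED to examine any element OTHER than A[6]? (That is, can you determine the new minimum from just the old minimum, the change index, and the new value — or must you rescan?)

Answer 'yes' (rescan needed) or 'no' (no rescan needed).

Old min = -10 at index 6
Change at index 6: -10 -> -7
Index 6 WAS the min and new value -7 > old min -10. Must rescan other elements to find the new min.
Needs rescan: yes

Answer: yes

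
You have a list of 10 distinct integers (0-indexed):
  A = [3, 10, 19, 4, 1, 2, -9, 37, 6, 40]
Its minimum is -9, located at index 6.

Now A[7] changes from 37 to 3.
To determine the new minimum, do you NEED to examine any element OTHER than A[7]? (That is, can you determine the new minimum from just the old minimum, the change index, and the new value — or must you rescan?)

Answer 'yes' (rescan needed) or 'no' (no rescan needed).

Answer: no

Derivation:
Old min = -9 at index 6
Change at index 7: 37 -> 3
Index 7 was NOT the min. New min = min(-9, 3). No rescan of other elements needed.
Needs rescan: no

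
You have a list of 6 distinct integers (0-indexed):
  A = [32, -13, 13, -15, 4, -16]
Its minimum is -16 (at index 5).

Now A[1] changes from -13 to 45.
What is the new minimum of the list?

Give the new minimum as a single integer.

Answer: -16

Derivation:
Old min = -16 (at index 5)
Change: A[1] -13 -> 45
Changed element was NOT the old min.
  New min = min(old_min, new_val) = min(-16, 45) = -16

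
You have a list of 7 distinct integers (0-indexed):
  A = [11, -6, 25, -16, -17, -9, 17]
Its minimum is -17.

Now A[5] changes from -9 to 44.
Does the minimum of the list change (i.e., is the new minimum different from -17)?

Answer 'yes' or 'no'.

Answer: no

Derivation:
Old min = -17
Change: A[5] -9 -> 44
Changed element was NOT the min; min changes only if 44 < -17.
New min = -17; changed? no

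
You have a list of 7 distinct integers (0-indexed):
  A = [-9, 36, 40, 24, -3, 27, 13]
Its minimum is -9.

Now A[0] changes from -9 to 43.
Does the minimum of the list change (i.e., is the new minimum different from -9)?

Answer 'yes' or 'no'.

Old min = -9
Change: A[0] -9 -> 43
Changed element was the min; new min must be rechecked.
New min = -3; changed? yes

Answer: yes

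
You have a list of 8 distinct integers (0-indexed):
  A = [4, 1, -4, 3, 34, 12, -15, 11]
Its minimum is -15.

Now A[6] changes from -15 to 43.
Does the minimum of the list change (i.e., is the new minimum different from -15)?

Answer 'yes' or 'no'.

Old min = -15
Change: A[6] -15 -> 43
Changed element was the min; new min must be rechecked.
New min = -4; changed? yes

Answer: yes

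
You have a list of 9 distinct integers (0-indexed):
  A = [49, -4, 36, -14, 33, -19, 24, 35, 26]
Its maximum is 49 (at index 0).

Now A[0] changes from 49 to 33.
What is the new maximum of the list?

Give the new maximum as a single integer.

Old max = 49 (at index 0)
Change: A[0] 49 -> 33
Changed element WAS the max -> may need rescan.
  Max of remaining elements: 36
  New max = max(33, 36) = 36

Answer: 36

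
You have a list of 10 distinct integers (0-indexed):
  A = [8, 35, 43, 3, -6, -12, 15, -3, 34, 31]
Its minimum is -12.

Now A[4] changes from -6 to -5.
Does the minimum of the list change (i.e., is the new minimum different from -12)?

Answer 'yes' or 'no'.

Answer: no

Derivation:
Old min = -12
Change: A[4] -6 -> -5
Changed element was NOT the min; min changes only if -5 < -12.
New min = -12; changed? no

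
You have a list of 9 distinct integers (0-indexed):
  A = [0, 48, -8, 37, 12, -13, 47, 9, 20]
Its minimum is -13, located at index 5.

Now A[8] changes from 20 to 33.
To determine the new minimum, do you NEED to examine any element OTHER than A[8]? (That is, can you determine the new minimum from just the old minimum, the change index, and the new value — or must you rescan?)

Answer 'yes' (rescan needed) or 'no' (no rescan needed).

Answer: no

Derivation:
Old min = -13 at index 5
Change at index 8: 20 -> 33
Index 8 was NOT the min. New min = min(-13, 33). No rescan of other elements needed.
Needs rescan: no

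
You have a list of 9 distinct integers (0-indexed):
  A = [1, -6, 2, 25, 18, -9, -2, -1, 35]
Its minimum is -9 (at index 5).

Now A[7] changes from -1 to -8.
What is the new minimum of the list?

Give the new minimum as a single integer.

Old min = -9 (at index 5)
Change: A[7] -1 -> -8
Changed element was NOT the old min.
  New min = min(old_min, new_val) = min(-9, -8) = -9

Answer: -9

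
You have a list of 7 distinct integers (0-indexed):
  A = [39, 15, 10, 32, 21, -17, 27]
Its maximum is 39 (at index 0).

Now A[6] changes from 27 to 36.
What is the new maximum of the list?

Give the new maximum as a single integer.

Answer: 39

Derivation:
Old max = 39 (at index 0)
Change: A[6] 27 -> 36
Changed element was NOT the old max.
  New max = max(old_max, new_val) = max(39, 36) = 39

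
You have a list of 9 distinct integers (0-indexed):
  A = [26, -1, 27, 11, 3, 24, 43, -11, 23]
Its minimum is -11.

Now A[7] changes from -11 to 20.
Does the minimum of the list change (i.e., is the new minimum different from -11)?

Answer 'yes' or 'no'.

Answer: yes

Derivation:
Old min = -11
Change: A[7] -11 -> 20
Changed element was the min; new min must be rechecked.
New min = -1; changed? yes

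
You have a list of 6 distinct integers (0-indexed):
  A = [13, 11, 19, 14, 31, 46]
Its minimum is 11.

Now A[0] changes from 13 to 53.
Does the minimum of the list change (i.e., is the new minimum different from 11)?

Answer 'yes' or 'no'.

Old min = 11
Change: A[0] 13 -> 53
Changed element was NOT the min; min changes only if 53 < 11.
New min = 11; changed? no

Answer: no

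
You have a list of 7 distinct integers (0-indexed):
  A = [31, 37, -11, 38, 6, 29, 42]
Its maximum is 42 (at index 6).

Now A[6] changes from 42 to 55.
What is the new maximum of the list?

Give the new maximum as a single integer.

Answer: 55

Derivation:
Old max = 42 (at index 6)
Change: A[6] 42 -> 55
Changed element WAS the max -> may need rescan.
  Max of remaining elements: 38
  New max = max(55, 38) = 55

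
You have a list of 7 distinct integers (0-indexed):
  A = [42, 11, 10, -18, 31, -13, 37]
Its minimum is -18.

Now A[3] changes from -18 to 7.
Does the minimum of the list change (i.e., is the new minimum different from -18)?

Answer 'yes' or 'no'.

Answer: yes

Derivation:
Old min = -18
Change: A[3] -18 -> 7
Changed element was the min; new min must be rechecked.
New min = -13; changed? yes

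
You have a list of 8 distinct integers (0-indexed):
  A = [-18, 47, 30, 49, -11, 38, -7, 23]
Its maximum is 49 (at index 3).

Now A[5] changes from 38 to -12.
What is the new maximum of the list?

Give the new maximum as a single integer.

Old max = 49 (at index 3)
Change: A[5] 38 -> -12
Changed element was NOT the old max.
  New max = max(old_max, new_val) = max(49, -12) = 49

Answer: 49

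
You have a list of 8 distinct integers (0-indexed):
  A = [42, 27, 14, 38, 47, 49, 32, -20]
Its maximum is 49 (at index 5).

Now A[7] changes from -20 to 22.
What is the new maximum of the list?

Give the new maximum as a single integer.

Answer: 49

Derivation:
Old max = 49 (at index 5)
Change: A[7] -20 -> 22
Changed element was NOT the old max.
  New max = max(old_max, new_val) = max(49, 22) = 49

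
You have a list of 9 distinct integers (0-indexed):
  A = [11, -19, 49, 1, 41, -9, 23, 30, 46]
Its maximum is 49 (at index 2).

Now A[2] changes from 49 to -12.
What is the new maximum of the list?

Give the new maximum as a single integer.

Answer: 46

Derivation:
Old max = 49 (at index 2)
Change: A[2] 49 -> -12
Changed element WAS the max -> may need rescan.
  Max of remaining elements: 46
  New max = max(-12, 46) = 46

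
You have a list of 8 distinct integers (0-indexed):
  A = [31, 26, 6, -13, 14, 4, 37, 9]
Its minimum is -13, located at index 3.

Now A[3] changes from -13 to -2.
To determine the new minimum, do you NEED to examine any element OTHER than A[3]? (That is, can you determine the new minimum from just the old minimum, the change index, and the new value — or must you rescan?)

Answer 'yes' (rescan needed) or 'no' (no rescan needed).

Old min = -13 at index 3
Change at index 3: -13 -> -2
Index 3 WAS the min and new value -2 > old min -13. Must rescan other elements to find the new min.
Needs rescan: yes

Answer: yes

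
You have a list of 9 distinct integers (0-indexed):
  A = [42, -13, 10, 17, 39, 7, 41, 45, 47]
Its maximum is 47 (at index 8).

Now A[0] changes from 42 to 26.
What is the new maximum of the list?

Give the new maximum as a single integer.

Answer: 47

Derivation:
Old max = 47 (at index 8)
Change: A[0] 42 -> 26
Changed element was NOT the old max.
  New max = max(old_max, new_val) = max(47, 26) = 47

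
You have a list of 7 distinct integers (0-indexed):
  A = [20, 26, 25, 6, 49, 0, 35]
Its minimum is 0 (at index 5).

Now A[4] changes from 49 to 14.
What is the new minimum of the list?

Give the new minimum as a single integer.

Old min = 0 (at index 5)
Change: A[4] 49 -> 14
Changed element was NOT the old min.
  New min = min(old_min, new_val) = min(0, 14) = 0

Answer: 0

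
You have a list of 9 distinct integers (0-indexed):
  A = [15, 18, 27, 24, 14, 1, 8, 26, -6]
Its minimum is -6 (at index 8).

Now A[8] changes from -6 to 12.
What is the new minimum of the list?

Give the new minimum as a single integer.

Old min = -6 (at index 8)
Change: A[8] -6 -> 12
Changed element WAS the min. Need to check: is 12 still <= all others?
  Min of remaining elements: 1
  New min = min(12, 1) = 1

Answer: 1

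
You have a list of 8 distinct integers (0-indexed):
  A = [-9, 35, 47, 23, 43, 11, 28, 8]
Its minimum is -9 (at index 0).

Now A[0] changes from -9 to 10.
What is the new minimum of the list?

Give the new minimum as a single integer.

Old min = -9 (at index 0)
Change: A[0] -9 -> 10
Changed element WAS the min. Need to check: is 10 still <= all others?
  Min of remaining elements: 8
  New min = min(10, 8) = 8

Answer: 8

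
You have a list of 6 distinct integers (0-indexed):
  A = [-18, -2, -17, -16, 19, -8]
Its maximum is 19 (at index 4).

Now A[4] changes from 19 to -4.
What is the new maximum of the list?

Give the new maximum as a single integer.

Old max = 19 (at index 4)
Change: A[4] 19 -> -4
Changed element WAS the max -> may need rescan.
  Max of remaining elements: -2
  New max = max(-4, -2) = -2

Answer: -2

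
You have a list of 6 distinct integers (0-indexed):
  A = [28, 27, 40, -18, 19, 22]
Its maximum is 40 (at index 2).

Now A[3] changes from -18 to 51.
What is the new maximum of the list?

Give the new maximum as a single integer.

Answer: 51

Derivation:
Old max = 40 (at index 2)
Change: A[3] -18 -> 51
Changed element was NOT the old max.
  New max = max(old_max, new_val) = max(40, 51) = 51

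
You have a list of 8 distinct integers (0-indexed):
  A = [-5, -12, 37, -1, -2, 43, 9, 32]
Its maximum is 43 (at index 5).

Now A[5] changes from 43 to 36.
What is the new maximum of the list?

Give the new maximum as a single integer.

Answer: 37

Derivation:
Old max = 43 (at index 5)
Change: A[5] 43 -> 36
Changed element WAS the max -> may need rescan.
  Max of remaining elements: 37
  New max = max(36, 37) = 37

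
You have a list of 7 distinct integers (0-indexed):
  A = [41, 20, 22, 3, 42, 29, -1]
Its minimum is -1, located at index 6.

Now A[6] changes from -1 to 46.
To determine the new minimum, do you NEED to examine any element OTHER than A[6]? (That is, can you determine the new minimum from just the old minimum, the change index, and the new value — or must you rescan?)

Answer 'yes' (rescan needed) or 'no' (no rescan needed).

Answer: yes

Derivation:
Old min = -1 at index 6
Change at index 6: -1 -> 46
Index 6 WAS the min and new value 46 > old min -1. Must rescan other elements to find the new min.
Needs rescan: yes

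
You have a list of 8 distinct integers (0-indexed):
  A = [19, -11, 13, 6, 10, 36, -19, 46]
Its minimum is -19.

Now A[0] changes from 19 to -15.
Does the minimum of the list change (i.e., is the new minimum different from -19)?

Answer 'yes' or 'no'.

Answer: no

Derivation:
Old min = -19
Change: A[0] 19 -> -15
Changed element was NOT the min; min changes only if -15 < -19.
New min = -19; changed? no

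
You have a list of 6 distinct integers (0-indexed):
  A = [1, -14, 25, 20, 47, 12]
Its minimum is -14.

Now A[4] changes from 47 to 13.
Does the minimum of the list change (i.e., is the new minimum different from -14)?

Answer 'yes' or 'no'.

Answer: no

Derivation:
Old min = -14
Change: A[4] 47 -> 13
Changed element was NOT the min; min changes only if 13 < -14.
New min = -14; changed? no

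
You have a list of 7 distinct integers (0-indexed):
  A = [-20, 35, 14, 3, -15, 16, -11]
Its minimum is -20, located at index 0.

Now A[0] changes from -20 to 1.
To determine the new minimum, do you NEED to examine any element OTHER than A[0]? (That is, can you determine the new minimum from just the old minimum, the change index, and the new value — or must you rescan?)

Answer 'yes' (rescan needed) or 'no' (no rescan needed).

Answer: yes

Derivation:
Old min = -20 at index 0
Change at index 0: -20 -> 1
Index 0 WAS the min and new value 1 > old min -20. Must rescan other elements to find the new min.
Needs rescan: yes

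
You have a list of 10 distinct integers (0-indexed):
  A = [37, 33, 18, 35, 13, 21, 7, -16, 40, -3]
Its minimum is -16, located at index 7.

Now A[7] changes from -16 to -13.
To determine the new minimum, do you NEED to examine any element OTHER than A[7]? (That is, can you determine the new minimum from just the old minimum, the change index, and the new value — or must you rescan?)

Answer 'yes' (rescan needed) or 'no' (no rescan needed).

Answer: yes

Derivation:
Old min = -16 at index 7
Change at index 7: -16 -> -13
Index 7 WAS the min and new value -13 > old min -16. Must rescan other elements to find the new min.
Needs rescan: yes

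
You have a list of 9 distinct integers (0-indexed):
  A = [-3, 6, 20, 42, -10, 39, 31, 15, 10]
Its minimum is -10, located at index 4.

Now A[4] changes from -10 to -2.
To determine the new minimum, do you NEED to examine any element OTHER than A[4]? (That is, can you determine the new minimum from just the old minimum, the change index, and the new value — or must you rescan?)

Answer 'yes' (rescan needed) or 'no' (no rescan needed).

Answer: yes

Derivation:
Old min = -10 at index 4
Change at index 4: -10 -> -2
Index 4 WAS the min and new value -2 > old min -10. Must rescan other elements to find the new min.
Needs rescan: yes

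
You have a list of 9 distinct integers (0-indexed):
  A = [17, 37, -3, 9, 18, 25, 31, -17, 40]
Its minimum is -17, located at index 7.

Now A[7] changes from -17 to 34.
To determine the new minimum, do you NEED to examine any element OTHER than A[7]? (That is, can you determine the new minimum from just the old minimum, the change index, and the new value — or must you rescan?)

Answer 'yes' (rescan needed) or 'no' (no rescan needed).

Answer: yes

Derivation:
Old min = -17 at index 7
Change at index 7: -17 -> 34
Index 7 WAS the min and new value 34 > old min -17. Must rescan other elements to find the new min.
Needs rescan: yes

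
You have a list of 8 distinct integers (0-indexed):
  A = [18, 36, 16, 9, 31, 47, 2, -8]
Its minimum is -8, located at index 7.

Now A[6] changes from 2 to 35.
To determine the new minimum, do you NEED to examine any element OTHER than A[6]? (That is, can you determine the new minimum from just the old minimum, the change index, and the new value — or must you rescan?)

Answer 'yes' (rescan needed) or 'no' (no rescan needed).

Answer: no

Derivation:
Old min = -8 at index 7
Change at index 6: 2 -> 35
Index 6 was NOT the min. New min = min(-8, 35). No rescan of other elements needed.
Needs rescan: no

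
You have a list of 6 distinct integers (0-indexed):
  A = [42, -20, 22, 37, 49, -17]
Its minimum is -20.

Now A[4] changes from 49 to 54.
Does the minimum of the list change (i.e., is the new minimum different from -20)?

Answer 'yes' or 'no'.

Answer: no

Derivation:
Old min = -20
Change: A[4] 49 -> 54
Changed element was NOT the min; min changes only if 54 < -20.
New min = -20; changed? no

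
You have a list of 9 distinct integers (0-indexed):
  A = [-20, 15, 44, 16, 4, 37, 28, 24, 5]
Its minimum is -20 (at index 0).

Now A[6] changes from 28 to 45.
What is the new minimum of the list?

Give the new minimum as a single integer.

Answer: -20

Derivation:
Old min = -20 (at index 0)
Change: A[6] 28 -> 45
Changed element was NOT the old min.
  New min = min(old_min, new_val) = min(-20, 45) = -20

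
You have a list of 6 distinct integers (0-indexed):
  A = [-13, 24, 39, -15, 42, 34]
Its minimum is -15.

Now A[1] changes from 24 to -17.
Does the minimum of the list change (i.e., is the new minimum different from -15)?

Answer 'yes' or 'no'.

Answer: yes

Derivation:
Old min = -15
Change: A[1] 24 -> -17
Changed element was NOT the min; min changes only if -17 < -15.
New min = -17; changed? yes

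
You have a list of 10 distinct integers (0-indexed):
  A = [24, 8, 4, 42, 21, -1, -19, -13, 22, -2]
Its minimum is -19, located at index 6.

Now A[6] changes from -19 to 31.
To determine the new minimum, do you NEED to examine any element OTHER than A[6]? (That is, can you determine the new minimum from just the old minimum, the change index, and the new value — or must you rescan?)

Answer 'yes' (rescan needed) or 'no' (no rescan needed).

Answer: yes

Derivation:
Old min = -19 at index 6
Change at index 6: -19 -> 31
Index 6 WAS the min and new value 31 > old min -19. Must rescan other elements to find the new min.
Needs rescan: yes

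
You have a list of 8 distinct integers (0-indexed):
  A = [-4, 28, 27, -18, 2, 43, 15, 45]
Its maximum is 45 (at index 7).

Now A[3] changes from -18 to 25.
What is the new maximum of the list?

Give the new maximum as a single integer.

Old max = 45 (at index 7)
Change: A[3] -18 -> 25
Changed element was NOT the old max.
  New max = max(old_max, new_val) = max(45, 25) = 45

Answer: 45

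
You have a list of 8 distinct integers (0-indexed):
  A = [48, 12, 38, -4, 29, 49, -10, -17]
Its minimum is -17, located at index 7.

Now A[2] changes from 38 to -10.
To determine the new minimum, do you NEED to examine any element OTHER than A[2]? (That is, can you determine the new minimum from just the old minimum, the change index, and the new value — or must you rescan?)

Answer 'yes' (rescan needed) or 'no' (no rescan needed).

Old min = -17 at index 7
Change at index 2: 38 -> -10
Index 2 was NOT the min. New min = min(-17, -10). No rescan of other elements needed.
Needs rescan: no

Answer: no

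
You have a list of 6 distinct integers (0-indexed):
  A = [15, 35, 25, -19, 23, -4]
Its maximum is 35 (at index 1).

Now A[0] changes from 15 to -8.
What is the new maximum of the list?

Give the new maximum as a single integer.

Answer: 35

Derivation:
Old max = 35 (at index 1)
Change: A[0] 15 -> -8
Changed element was NOT the old max.
  New max = max(old_max, new_val) = max(35, -8) = 35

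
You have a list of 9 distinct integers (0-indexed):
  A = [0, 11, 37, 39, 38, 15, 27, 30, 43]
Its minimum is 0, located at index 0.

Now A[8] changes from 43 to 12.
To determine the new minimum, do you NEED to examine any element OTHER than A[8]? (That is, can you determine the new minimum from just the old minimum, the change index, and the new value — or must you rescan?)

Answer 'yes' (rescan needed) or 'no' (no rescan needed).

Old min = 0 at index 0
Change at index 8: 43 -> 12
Index 8 was NOT the min. New min = min(0, 12). No rescan of other elements needed.
Needs rescan: no

Answer: no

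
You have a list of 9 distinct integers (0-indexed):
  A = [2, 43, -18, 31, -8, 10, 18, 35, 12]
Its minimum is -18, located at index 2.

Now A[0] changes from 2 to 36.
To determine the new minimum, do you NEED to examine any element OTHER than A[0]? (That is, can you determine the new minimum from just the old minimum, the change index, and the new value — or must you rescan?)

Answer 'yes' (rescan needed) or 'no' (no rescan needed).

Answer: no

Derivation:
Old min = -18 at index 2
Change at index 0: 2 -> 36
Index 0 was NOT the min. New min = min(-18, 36). No rescan of other elements needed.
Needs rescan: no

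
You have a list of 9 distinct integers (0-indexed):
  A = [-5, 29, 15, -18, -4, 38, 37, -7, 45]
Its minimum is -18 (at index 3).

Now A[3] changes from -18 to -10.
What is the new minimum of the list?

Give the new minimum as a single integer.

Answer: -10

Derivation:
Old min = -18 (at index 3)
Change: A[3] -18 -> -10
Changed element WAS the min. Need to check: is -10 still <= all others?
  Min of remaining elements: -7
  New min = min(-10, -7) = -10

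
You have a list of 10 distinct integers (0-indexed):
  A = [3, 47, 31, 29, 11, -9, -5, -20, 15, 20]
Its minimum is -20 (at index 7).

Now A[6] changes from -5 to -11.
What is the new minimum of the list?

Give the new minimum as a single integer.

Answer: -20

Derivation:
Old min = -20 (at index 7)
Change: A[6] -5 -> -11
Changed element was NOT the old min.
  New min = min(old_min, new_val) = min(-20, -11) = -20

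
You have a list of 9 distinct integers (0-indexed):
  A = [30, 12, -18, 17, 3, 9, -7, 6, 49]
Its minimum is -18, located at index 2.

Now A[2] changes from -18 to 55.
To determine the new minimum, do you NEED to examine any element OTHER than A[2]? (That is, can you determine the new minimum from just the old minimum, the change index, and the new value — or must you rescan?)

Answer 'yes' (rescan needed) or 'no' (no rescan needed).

Old min = -18 at index 2
Change at index 2: -18 -> 55
Index 2 WAS the min and new value 55 > old min -18. Must rescan other elements to find the new min.
Needs rescan: yes

Answer: yes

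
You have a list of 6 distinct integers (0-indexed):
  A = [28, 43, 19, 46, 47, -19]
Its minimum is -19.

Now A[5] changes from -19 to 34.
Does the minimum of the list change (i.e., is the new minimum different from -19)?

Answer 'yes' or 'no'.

Answer: yes

Derivation:
Old min = -19
Change: A[5] -19 -> 34
Changed element was the min; new min must be rechecked.
New min = 19; changed? yes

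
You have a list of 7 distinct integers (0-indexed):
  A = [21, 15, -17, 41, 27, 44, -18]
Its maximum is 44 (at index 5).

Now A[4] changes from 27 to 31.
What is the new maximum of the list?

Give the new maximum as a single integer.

Old max = 44 (at index 5)
Change: A[4] 27 -> 31
Changed element was NOT the old max.
  New max = max(old_max, new_val) = max(44, 31) = 44

Answer: 44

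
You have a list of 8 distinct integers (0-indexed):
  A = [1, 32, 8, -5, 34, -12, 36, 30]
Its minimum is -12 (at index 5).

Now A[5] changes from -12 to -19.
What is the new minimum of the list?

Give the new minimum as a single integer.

Answer: -19

Derivation:
Old min = -12 (at index 5)
Change: A[5] -12 -> -19
Changed element WAS the min. Need to check: is -19 still <= all others?
  Min of remaining elements: -5
  New min = min(-19, -5) = -19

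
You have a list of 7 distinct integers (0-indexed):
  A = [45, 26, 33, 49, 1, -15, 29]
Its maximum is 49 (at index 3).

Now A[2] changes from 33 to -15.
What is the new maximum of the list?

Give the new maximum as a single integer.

Old max = 49 (at index 3)
Change: A[2] 33 -> -15
Changed element was NOT the old max.
  New max = max(old_max, new_val) = max(49, -15) = 49

Answer: 49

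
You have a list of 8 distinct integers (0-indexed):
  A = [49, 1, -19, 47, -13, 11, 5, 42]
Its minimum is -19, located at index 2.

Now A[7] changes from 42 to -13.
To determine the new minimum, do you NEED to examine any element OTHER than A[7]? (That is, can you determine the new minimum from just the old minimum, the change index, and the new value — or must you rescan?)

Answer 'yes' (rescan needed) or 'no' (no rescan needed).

Answer: no

Derivation:
Old min = -19 at index 2
Change at index 7: 42 -> -13
Index 7 was NOT the min. New min = min(-19, -13). No rescan of other elements needed.
Needs rescan: no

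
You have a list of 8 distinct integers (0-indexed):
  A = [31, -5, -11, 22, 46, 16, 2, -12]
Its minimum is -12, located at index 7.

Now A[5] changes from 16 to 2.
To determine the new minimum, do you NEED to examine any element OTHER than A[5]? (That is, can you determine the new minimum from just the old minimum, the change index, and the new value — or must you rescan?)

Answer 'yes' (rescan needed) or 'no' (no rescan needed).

Old min = -12 at index 7
Change at index 5: 16 -> 2
Index 5 was NOT the min. New min = min(-12, 2). No rescan of other elements needed.
Needs rescan: no

Answer: no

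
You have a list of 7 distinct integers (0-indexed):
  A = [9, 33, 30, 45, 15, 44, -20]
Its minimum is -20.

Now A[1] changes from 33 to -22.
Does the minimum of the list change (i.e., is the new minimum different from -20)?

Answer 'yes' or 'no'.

Answer: yes

Derivation:
Old min = -20
Change: A[1] 33 -> -22
Changed element was NOT the min; min changes only if -22 < -20.
New min = -22; changed? yes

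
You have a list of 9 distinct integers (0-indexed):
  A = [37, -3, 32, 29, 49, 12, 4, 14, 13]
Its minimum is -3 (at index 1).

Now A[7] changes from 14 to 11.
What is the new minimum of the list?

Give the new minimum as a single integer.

Old min = -3 (at index 1)
Change: A[7] 14 -> 11
Changed element was NOT the old min.
  New min = min(old_min, new_val) = min(-3, 11) = -3

Answer: -3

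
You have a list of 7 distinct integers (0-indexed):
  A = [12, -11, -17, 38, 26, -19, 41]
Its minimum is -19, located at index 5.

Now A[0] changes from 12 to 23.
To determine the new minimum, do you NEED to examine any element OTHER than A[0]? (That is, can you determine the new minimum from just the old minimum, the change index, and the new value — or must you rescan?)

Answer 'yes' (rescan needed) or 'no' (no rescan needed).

Old min = -19 at index 5
Change at index 0: 12 -> 23
Index 0 was NOT the min. New min = min(-19, 23). No rescan of other elements needed.
Needs rescan: no

Answer: no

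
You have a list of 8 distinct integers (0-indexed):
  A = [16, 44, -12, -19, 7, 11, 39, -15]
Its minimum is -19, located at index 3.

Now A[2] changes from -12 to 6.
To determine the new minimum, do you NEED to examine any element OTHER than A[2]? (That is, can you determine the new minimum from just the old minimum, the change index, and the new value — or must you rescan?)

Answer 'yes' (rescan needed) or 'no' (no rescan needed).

Old min = -19 at index 3
Change at index 2: -12 -> 6
Index 2 was NOT the min. New min = min(-19, 6). No rescan of other elements needed.
Needs rescan: no

Answer: no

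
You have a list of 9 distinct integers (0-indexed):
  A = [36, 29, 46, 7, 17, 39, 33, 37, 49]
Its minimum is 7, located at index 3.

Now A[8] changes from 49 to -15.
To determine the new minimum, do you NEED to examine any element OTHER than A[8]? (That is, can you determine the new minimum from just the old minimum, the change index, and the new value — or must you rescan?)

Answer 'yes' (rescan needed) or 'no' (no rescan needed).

Answer: no

Derivation:
Old min = 7 at index 3
Change at index 8: 49 -> -15
Index 8 was NOT the min. New min = min(7, -15). No rescan of other elements needed.
Needs rescan: no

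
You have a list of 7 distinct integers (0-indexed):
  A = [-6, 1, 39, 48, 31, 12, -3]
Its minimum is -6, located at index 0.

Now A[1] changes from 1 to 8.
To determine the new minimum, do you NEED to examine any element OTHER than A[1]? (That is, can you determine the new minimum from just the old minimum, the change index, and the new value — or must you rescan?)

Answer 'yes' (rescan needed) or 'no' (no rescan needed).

Answer: no

Derivation:
Old min = -6 at index 0
Change at index 1: 1 -> 8
Index 1 was NOT the min. New min = min(-6, 8). No rescan of other elements needed.
Needs rescan: no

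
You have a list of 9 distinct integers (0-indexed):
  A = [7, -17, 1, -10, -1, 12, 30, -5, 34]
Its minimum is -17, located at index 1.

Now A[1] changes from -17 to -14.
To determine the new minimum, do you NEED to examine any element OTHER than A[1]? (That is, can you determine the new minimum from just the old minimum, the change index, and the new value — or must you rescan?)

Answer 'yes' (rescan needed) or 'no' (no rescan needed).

Answer: yes

Derivation:
Old min = -17 at index 1
Change at index 1: -17 -> -14
Index 1 WAS the min and new value -14 > old min -17. Must rescan other elements to find the new min.
Needs rescan: yes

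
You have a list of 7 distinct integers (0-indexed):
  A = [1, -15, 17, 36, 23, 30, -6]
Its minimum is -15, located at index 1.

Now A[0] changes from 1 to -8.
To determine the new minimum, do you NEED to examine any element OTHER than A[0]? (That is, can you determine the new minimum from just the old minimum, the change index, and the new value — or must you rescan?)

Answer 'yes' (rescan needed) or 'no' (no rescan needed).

Answer: no

Derivation:
Old min = -15 at index 1
Change at index 0: 1 -> -8
Index 0 was NOT the min. New min = min(-15, -8). No rescan of other elements needed.
Needs rescan: no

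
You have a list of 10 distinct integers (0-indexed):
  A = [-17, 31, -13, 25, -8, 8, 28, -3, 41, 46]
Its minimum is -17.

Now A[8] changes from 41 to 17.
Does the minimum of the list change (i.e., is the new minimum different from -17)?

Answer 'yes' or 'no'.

Answer: no

Derivation:
Old min = -17
Change: A[8] 41 -> 17
Changed element was NOT the min; min changes only if 17 < -17.
New min = -17; changed? no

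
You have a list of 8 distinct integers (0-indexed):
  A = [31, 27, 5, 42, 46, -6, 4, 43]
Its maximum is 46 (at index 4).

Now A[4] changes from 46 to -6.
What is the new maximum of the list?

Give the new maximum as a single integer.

Old max = 46 (at index 4)
Change: A[4] 46 -> -6
Changed element WAS the max -> may need rescan.
  Max of remaining elements: 43
  New max = max(-6, 43) = 43

Answer: 43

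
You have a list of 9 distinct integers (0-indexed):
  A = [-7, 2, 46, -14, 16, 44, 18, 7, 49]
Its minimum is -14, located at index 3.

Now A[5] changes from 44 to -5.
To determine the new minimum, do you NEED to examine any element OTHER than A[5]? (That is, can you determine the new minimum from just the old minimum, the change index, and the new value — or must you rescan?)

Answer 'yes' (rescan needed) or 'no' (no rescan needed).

Answer: no

Derivation:
Old min = -14 at index 3
Change at index 5: 44 -> -5
Index 5 was NOT the min. New min = min(-14, -5). No rescan of other elements needed.
Needs rescan: no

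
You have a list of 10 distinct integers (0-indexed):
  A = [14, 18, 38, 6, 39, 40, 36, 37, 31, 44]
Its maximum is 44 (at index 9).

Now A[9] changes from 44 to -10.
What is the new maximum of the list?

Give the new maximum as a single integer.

Old max = 44 (at index 9)
Change: A[9] 44 -> -10
Changed element WAS the max -> may need rescan.
  Max of remaining elements: 40
  New max = max(-10, 40) = 40

Answer: 40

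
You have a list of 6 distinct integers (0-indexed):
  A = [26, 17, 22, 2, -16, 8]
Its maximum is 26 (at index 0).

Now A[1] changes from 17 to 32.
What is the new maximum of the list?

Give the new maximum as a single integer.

Answer: 32

Derivation:
Old max = 26 (at index 0)
Change: A[1] 17 -> 32
Changed element was NOT the old max.
  New max = max(old_max, new_val) = max(26, 32) = 32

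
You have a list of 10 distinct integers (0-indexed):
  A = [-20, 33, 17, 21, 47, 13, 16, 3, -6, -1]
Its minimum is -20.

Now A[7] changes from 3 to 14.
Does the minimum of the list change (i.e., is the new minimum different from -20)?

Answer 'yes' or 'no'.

Old min = -20
Change: A[7] 3 -> 14
Changed element was NOT the min; min changes only if 14 < -20.
New min = -20; changed? no

Answer: no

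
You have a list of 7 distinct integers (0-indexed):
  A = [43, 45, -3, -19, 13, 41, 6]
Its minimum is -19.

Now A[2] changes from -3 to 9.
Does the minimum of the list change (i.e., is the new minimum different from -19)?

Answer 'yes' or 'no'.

Answer: no

Derivation:
Old min = -19
Change: A[2] -3 -> 9
Changed element was NOT the min; min changes only if 9 < -19.
New min = -19; changed? no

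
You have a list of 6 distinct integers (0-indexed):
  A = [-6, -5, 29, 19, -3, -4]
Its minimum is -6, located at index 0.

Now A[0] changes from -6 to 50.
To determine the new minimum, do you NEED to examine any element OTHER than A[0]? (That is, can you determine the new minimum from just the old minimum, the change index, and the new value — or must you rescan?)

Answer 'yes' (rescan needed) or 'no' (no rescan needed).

Answer: yes

Derivation:
Old min = -6 at index 0
Change at index 0: -6 -> 50
Index 0 WAS the min and new value 50 > old min -6. Must rescan other elements to find the new min.
Needs rescan: yes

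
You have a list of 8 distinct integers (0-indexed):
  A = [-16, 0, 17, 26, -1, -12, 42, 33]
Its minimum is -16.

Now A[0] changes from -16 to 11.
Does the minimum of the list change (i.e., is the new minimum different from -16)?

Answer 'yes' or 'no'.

Answer: yes

Derivation:
Old min = -16
Change: A[0] -16 -> 11
Changed element was the min; new min must be rechecked.
New min = -12; changed? yes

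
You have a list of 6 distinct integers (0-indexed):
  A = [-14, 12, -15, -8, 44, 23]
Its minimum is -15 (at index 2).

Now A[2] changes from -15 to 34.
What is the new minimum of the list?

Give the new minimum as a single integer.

Old min = -15 (at index 2)
Change: A[2] -15 -> 34
Changed element WAS the min. Need to check: is 34 still <= all others?
  Min of remaining elements: -14
  New min = min(34, -14) = -14

Answer: -14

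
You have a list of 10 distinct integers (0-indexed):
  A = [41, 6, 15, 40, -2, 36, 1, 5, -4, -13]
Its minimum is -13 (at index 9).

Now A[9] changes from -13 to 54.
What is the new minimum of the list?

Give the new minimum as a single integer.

Answer: -4

Derivation:
Old min = -13 (at index 9)
Change: A[9] -13 -> 54
Changed element WAS the min. Need to check: is 54 still <= all others?
  Min of remaining elements: -4
  New min = min(54, -4) = -4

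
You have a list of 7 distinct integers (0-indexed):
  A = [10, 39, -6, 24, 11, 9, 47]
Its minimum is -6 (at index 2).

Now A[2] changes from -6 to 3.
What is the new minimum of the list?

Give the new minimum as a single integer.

Old min = -6 (at index 2)
Change: A[2] -6 -> 3
Changed element WAS the min. Need to check: is 3 still <= all others?
  Min of remaining elements: 9
  New min = min(3, 9) = 3

Answer: 3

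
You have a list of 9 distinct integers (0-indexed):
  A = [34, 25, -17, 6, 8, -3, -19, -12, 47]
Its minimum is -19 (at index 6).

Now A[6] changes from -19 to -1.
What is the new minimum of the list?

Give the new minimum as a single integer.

Answer: -17

Derivation:
Old min = -19 (at index 6)
Change: A[6] -19 -> -1
Changed element WAS the min. Need to check: is -1 still <= all others?
  Min of remaining elements: -17
  New min = min(-1, -17) = -17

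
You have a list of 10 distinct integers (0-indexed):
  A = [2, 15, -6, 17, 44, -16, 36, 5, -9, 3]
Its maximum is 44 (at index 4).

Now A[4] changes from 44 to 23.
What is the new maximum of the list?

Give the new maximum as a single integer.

Old max = 44 (at index 4)
Change: A[4] 44 -> 23
Changed element WAS the max -> may need rescan.
  Max of remaining elements: 36
  New max = max(23, 36) = 36

Answer: 36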